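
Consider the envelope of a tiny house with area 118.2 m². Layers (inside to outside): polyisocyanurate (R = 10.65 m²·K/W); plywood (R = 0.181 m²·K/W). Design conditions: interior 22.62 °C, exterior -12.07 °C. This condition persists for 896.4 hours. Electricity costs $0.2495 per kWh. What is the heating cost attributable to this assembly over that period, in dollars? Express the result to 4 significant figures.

R_total = 10.65 + 0.181 = 10.831 m²·K/W
Q = 118.2 × (22.62 − (-12.07)) / 10.831 = 378.58 W
E = 378.58 W × 896.4 h / 1000 = 339.36 kWh
Cost = 339.36 × 0.2495 = $84.669

84.67 dollars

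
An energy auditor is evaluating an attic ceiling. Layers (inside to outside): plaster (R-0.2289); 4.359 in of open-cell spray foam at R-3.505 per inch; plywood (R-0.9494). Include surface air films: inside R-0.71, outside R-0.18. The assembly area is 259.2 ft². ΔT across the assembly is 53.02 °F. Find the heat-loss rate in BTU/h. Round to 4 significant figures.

792.2 BTU/h

4.359 × 3.505 = 15.278
R_total = 0.71 + 0.2289 + 15.278 + 0.9494 + 0.18 = 17.347 ft²·°F·h/BTU
Q = A·ΔT/R = 259.2 × 53.02 / 17.347 = 792.25 BTU/h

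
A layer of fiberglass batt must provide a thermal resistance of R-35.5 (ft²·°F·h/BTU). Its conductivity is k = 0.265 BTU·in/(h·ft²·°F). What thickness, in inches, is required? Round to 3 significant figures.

L = R × k = 35.5 × 0.265 = 9.408 in

9.41 in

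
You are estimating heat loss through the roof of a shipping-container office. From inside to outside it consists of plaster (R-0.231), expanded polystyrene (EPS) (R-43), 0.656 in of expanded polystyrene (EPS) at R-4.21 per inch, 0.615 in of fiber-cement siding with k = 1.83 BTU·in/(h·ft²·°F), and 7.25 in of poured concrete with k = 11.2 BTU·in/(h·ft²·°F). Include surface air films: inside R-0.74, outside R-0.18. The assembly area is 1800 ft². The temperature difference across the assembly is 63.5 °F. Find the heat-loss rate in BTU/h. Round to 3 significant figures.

0.656 × 4.21 = 2.762
0.615/1.83 = 0.3361
7.25/11.2 = 0.6473
R_total = 0.74 + 0.231 + 43 + 2.762 + 0.3361 + 0.6473 + 0.18 = 47.9 ft²·°F·h/BTU
Q = A·ΔT/R = 1800 × 63.5 / 47.9 = 2386 BTU/h

2390 BTU/h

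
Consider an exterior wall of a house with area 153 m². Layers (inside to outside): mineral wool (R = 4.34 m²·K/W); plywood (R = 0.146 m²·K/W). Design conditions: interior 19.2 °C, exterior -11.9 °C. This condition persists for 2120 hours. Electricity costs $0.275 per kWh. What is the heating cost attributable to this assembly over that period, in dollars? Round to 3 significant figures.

618 dollars

R_total = 4.34 + 0.146 = 4.486 m²·K/W
Q = 153 × (19.2 − (-11.9)) / 4.486 = 1061 W
E = 1061 W × 2120 h / 1000 = 2249 kWh
Cost = 2249 × 0.275 = $618.4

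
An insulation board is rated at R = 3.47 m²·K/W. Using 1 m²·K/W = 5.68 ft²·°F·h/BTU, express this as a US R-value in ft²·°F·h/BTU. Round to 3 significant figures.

R_US = 3.47 × 5.68 = 19.71

19.7 ft²·°F·h/BTU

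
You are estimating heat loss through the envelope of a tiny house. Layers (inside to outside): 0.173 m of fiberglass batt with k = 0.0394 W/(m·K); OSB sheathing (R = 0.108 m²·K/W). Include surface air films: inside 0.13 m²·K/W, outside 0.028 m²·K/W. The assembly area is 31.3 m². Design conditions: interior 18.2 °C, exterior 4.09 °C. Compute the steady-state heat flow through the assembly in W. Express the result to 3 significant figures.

94.8 W

0.173/0.0394 = 4.391
R_total = 0.13 + 4.391 + 0.108 + 0.028 = 4.657 m²·K/W
Q = A·ΔT/R = 31.3 × (18.2 − 4.09) / 4.657 = 94.84 W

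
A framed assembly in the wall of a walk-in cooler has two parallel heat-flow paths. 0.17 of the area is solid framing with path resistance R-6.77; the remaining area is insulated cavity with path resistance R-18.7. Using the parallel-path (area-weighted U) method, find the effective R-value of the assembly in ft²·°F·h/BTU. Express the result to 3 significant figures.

U_eff = 0.83/18.7 + 0.17/6.77 = 0.04439 + 0.02511 = 0.0695
R_eff = 1/U_eff = 14.39 ft²·°F·h/BTU

14.4 ft²·°F·h/BTU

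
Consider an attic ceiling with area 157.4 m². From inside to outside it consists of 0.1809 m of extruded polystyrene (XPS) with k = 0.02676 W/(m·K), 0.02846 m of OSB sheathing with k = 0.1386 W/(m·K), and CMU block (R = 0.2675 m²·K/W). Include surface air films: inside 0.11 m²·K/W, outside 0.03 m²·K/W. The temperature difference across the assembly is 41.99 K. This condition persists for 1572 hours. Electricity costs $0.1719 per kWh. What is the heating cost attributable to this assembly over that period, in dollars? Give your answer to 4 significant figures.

0.1809/0.02676 = 6.7601
0.02846/0.1386 = 0.20534
R_total = 0.11 + 6.7601 + 0.20534 + 0.2675 + 0.03 = 7.3729 m²·K/W
Q = 157.4 × 41.99 / 7.3729 = 896.42 W
E = 896.42 W × 1572 h / 1000 = 1409.2 kWh
Cost = 1409.2 × 0.1719 = $242.24

242.2 dollars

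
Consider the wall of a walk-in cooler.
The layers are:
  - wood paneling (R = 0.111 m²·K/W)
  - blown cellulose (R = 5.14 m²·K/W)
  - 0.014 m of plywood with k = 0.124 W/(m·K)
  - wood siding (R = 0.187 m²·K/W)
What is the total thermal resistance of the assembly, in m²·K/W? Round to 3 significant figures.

0.014/0.124 = 0.1129
R_total = 0.111 + 5.14 + 0.1129 + 0.187 = 5.551 m²·K/W

5.55 m²·K/W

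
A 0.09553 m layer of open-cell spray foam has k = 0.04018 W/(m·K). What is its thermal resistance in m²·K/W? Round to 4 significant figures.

2.378 m²·K/W

R = L/k = 0.09553/0.04018 = 2.3776 m²·K/W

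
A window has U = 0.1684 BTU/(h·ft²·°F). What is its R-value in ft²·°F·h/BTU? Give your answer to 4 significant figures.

R = 1/U = 1/0.1684 = 5.9382

5.938 ft²·°F·h/BTU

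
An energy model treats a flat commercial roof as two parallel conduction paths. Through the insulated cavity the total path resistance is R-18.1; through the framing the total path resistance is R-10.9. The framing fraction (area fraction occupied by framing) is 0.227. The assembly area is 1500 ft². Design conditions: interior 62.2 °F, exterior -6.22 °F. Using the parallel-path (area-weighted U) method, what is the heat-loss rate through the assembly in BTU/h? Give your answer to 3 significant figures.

U_eff = 0.773/18.1 + 0.227/10.9 = 0.04271 + 0.02083 = 0.06353
R_eff = 1/U_eff = 15.74 ft²·°F·h/BTU
Q = 1500 × (62.2 − (-6.22)) / 15.74 = 6520 BTU/h

6520 BTU/h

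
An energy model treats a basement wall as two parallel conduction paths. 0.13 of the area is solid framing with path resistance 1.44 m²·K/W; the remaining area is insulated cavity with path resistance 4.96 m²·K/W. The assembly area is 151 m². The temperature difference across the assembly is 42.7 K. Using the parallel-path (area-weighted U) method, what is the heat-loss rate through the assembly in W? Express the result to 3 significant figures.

U_eff = 0.87/4.96 + 0.13/1.44 = 0.1754 + 0.09028 = 0.2657
R_eff = 1/U_eff = 3.764 m²·K/W
Q = 151 × 42.7 / 3.764 = 1713 W

1710 W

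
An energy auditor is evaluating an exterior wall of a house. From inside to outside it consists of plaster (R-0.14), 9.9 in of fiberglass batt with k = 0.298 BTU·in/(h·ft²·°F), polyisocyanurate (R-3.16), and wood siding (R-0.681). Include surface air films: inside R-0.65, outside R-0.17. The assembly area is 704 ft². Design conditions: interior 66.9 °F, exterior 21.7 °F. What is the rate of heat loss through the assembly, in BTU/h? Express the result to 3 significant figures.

9.9/0.298 = 33.22
R_total = 0.65 + 0.14 + 33.22 + 3.16 + 0.681 + 0.17 = 38.02 ft²·°F·h/BTU
Q = A·ΔT/R = 704 × (66.9 − 21.7) / 38.02 = 836.9 BTU/h

837 BTU/h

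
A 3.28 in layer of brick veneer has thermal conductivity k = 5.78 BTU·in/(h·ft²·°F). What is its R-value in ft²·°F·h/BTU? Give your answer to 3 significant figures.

R = L/k = 3.28/5.78 = 0.5675 ft²·°F·h/BTU

0.567 ft²·°F·h/BTU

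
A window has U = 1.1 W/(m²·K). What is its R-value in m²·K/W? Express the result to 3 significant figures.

R = 1/U = 1/1.1 = 0.9091

0.909 m²·K/W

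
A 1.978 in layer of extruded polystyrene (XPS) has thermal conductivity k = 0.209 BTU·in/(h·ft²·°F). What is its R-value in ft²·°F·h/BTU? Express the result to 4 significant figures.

9.464 ft²·°F·h/BTU

R = L/k = 1.978/0.209 = 9.4641 ft²·°F·h/BTU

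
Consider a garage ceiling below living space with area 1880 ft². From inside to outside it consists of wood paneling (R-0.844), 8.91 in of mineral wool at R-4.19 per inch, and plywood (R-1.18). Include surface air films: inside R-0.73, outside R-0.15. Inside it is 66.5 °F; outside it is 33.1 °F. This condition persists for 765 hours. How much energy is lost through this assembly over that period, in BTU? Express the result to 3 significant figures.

1190000 BTU

8.91 × 4.19 = 37.33
R_total = 0.73 + 0.844 + 37.33 + 1.18 + 0.15 = 40.24 ft²·°F·h/BTU
Q = 1880 × (66.5 − 33.1) / 40.24 = 1561 BTU/h
E = 1561 × 765 = 1194000 BTU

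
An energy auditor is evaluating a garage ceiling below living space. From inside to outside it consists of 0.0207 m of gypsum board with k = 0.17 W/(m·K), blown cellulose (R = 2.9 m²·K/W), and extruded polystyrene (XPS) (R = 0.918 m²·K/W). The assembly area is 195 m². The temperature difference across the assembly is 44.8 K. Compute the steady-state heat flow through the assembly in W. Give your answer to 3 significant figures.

2220 W

0.0207/0.17 = 0.1218
R_total = 0.1218 + 2.9 + 0.918 = 3.94 m²·K/W
Q = A·ΔT/R = 195 × 44.8 / 3.94 = 2217 W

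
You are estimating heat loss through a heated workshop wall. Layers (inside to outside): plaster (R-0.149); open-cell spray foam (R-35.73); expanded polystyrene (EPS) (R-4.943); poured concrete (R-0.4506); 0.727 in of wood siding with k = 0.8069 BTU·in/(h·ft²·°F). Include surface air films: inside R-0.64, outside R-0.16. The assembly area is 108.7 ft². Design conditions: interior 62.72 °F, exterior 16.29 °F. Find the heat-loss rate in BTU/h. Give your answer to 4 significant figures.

0.727/0.8069 = 0.90098
R_total = 0.64 + 0.149 + 35.73 + 4.943 + 0.4506 + 0.90098 + 0.16 = 42.974 ft²·°F·h/BTU
Q = A·ΔT/R = 108.7 × (62.72 − 16.29) / 42.974 = 117.44 BTU/h

117.4 BTU/h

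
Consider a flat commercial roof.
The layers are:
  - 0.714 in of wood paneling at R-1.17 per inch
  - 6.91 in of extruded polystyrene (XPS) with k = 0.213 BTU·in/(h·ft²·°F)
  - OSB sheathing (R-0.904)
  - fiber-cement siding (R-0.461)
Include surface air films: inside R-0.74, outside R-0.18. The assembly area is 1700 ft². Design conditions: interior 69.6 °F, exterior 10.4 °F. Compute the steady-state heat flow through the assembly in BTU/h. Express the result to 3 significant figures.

0.714 × 1.17 = 0.8354
6.91/0.213 = 32.44
R_total = 0.74 + 0.8354 + 32.44 + 0.904 + 0.461 + 0.18 = 35.56 ft²·°F·h/BTU
Q = A·ΔT/R = 1700 × (69.6 − 10.4) / 35.56 = 2830 BTU/h

2830 BTU/h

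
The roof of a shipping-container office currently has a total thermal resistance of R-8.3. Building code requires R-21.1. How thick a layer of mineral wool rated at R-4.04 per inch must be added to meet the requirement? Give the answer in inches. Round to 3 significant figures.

3.17 in

ΔR = 21.1 − 8.3 = 12.8 ft²·°F·h/BTU
L = ΔR / (R/in) = 12.8/4.04 = 3.168 in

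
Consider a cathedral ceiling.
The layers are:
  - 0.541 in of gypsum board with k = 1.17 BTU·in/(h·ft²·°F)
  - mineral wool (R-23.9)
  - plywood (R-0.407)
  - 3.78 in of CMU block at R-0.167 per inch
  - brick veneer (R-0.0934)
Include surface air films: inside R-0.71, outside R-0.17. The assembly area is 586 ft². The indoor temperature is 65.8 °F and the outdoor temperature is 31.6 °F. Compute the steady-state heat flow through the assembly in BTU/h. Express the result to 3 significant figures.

0.541/1.17 = 0.4624
3.78 × 0.167 = 0.6313
R_total = 0.71 + 0.4624 + 23.9 + 0.407 + 0.6313 + 0.0934 + 0.17 = 26.37 ft²·°F·h/BTU
Q = A·ΔT/R = 586 × (65.8 − 31.6) / 26.37 = 759.9 BTU/h

760 BTU/h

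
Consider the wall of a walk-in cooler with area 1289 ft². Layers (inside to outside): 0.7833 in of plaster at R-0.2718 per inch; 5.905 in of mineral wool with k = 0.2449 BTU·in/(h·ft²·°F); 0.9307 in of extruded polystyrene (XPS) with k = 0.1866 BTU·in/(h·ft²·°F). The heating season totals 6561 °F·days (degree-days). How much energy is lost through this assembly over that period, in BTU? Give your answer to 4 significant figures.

0.7833 × 0.2718 = 0.2129
5.905/0.2449 = 24.112
0.9307/0.1866 = 4.9877
R_total = 0.2129 + 24.112 + 4.9877 = 29.312 ft²·°F·h/BTU
E = A × HDD × 24 / R = 1289 × 6561 × 24 / 29.312 = 6924400 BTU

6924000 BTU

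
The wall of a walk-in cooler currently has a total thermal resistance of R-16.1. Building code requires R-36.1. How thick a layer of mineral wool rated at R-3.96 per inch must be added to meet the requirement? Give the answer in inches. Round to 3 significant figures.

5.05 in

ΔR = 36.1 − 16.1 = 20 ft²·°F·h/BTU
L = ΔR / (R/in) = 20/3.96 = 5.051 in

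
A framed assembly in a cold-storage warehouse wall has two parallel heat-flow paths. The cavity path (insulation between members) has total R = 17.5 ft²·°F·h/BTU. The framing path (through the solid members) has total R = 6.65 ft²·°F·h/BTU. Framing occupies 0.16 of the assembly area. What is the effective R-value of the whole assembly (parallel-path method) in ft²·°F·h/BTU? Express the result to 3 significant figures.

U_eff = 0.84/17.5 + 0.16/6.65 = 0.048 + 0.02406 = 0.07206
R_eff = 1/U_eff = 13.88 ft²·°F·h/BTU

13.9 ft²·°F·h/BTU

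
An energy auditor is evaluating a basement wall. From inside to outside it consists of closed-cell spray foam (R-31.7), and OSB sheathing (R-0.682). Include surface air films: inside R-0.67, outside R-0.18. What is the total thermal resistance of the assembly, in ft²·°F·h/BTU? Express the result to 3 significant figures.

R_total = 0.67 + 31.7 + 0.682 + 0.18 = 33.23 ft²·°F·h/BTU

33.2 ft²·°F·h/BTU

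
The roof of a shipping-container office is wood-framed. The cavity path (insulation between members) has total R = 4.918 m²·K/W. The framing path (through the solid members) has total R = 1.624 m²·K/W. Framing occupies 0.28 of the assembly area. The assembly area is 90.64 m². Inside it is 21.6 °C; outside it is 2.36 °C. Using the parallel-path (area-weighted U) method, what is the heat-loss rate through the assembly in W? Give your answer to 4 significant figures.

556.0 W

U_eff = 0.72/4.918 + 0.28/1.624 = 0.1464 + 0.17241 = 0.31881
R_eff = 1/U_eff = 3.1366 m²·K/W
Q = 90.64 × (21.6 − 2.36) / 3.1366 = 555.99 W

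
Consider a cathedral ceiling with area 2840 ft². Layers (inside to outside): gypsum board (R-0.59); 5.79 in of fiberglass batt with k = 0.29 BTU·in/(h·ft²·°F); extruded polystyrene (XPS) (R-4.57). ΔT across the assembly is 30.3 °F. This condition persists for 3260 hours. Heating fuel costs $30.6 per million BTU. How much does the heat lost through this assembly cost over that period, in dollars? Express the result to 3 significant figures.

5.79/0.29 = 19.97
R_total = 0.59 + 19.97 + 4.57 = 25.13 ft²·°F·h/BTU
Q = 2840 × 30.3 / 25.13 = 3425 BTU/h
E = 3425 × 3260 = 11170000 BTU
Cost = 11170000/10⁶ × 30.6 = $341.7

342 dollars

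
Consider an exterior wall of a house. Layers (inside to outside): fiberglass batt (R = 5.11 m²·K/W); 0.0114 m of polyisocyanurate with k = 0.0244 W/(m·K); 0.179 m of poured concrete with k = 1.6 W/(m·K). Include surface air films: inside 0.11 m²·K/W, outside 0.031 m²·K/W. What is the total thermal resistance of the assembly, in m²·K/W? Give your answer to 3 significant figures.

5.83 m²·K/W

0.0114/0.0244 = 0.4672
0.179/1.6 = 0.1119
R_total = 0.11 + 5.11 + 0.4672 + 0.1119 + 0.031 = 5.83 m²·K/W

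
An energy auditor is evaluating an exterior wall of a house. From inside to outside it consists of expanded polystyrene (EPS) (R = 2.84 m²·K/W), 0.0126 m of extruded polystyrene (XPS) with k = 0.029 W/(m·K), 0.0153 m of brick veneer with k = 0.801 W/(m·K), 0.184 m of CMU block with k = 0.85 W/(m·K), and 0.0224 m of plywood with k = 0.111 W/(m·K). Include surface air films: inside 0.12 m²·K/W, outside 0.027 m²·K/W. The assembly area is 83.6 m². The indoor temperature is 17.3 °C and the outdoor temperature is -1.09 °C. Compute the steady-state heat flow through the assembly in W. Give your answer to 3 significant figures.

398 W

0.0126/0.029 = 0.4345
0.0153/0.801 = 0.0191
0.184/0.85 = 0.2165
0.0224/0.111 = 0.2018
R_total = 0.12 + 2.84 + 0.4345 + 0.0191 + 0.2165 + 0.2018 + 0.027 = 3.859 m²·K/W
Q = A·ΔT/R = 83.6 × (17.3 − (-1.09)) / 3.859 = 398.4 W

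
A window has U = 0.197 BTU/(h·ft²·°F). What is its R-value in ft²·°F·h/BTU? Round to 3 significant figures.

5.08 ft²·°F·h/BTU

R = 1/U = 1/0.197 = 5.076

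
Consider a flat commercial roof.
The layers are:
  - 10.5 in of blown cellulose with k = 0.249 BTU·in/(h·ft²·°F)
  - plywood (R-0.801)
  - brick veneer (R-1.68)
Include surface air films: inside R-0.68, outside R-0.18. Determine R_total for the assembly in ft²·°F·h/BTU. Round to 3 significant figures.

10.5/0.249 = 42.17
R_total = 0.68 + 42.17 + 0.801 + 1.68 + 0.18 = 45.51 ft²·°F·h/BTU

45.5 ft²·°F·h/BTU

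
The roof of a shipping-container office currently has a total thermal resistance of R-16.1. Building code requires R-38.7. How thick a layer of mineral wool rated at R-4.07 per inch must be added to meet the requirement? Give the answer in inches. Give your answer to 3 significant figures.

5.55 in

ΔR = 38.7 − 16.1 = 22.6 ft²·°F·h/BTU
L = ΔR / (R/in) = 22.6/4.07 = 5.553 in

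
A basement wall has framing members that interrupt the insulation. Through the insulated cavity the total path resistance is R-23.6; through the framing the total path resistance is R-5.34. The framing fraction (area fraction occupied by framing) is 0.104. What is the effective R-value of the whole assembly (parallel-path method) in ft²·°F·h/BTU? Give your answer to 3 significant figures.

U_eff = 0.896/23.6 + 0.104/5.34 = 0.03797 + 0.01948 = 0.05744
R_eff = 1/U_eff = 17.41 ft²·°F·h/BTU

17.4 ft²·°F·h/BTU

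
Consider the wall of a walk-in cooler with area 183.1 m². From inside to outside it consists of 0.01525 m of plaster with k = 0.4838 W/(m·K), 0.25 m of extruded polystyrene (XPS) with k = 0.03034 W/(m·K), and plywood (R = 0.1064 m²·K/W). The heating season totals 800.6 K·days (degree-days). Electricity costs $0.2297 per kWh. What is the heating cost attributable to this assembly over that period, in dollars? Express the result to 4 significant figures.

96.46 dollars

0.01525/0.4838 = 0.031521
0.25/0.03034 = 8.2399
R_total = 0.031521 + 8.2399 + 0.1064 = 8.3779 m²·K/W
E = A × HDD × 24 / R / 1000 = 183.1 × 800.6 × 24 / 8.3779 / 1000 = 419.93 kWh
Cost = 419.93 × 0.2297 = $96.459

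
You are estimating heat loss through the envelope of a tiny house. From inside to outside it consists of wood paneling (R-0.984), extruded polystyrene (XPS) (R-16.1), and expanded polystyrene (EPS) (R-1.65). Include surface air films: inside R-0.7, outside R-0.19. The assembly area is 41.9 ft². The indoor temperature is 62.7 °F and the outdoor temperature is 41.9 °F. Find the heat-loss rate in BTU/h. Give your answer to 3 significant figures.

R_total = 0.7 + 0.984 + 16.1 + 1.65 + 0.19 = 19.62 ft²·°F·h/BTU
Q = A·ΔT/R = 41.9 × (62.7 − 41.9) / 19.62 = 44.41 BTU/h

44.4 BTU/h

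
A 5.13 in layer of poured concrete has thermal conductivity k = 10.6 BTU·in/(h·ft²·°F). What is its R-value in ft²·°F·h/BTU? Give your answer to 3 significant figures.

0.484 ft²·°F·h/BTU

R = L/k = 5.13/10.6 = 0.484 ft²·°F·h/BTU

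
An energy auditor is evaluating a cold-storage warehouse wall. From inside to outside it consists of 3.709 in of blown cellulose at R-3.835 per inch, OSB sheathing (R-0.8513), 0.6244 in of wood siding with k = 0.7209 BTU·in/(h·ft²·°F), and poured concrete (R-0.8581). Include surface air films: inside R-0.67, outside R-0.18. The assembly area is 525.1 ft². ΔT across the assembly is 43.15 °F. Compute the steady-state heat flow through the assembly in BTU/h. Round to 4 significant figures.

1284 BTU/h

3.709 × 3.835 = 14.224
0.6244/0.7209 = 0.86614
R_total = 0.67 + 14.224 + 0.8513 + 0.86614 + 0.8581 + 0.18 = 17.65 ft²·°F·h/BTU
Q = A·ΔT/R = 525.1 × 43.15 / 17.65 = 1283.8 BTU/h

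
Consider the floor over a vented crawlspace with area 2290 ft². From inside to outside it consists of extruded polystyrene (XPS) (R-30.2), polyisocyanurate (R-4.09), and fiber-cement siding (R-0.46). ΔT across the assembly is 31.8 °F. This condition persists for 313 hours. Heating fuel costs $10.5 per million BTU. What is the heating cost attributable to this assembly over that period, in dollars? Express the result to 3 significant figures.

6.89 dollars

R_total = 30.2 + 4.09 + 0.46 = 34.75 ft²·°F·h/BTU
Q = 2290 × 31.8 / 34.75 = 2096 BTU/h
E = 2096 × 313 = 655900 BTU
Cost = 655900/10⁶ × 10.5 = $6.887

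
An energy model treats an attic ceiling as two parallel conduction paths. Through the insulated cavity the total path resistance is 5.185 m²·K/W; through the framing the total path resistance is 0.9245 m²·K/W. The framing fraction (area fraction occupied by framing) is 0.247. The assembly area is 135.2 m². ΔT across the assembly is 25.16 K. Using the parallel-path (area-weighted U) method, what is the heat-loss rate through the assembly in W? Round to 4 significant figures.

1403 W

U_eff = 0.753/5.185 + 0.247/0.9245 = 0.14523 + 0.26717 = 0.4124
R_eff = 1/U_eff = 2.4248 m²·K/W
Q = 135.2 × 25.16 / 2.4248 = 1402.8 W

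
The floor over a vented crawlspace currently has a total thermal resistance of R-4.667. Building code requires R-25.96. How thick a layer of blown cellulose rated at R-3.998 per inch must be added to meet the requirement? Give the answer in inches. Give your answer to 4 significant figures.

ΔR = 25.96 − 4.667 = 21.293 ft²·°F·h/BTU
L = ΔR / (R/in) = 21.293/3.998 = 5.3259 in

5.326 in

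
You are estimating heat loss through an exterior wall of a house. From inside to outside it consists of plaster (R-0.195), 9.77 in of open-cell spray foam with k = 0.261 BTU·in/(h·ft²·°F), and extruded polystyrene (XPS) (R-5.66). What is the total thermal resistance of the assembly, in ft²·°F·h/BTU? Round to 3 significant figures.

9.77/0.261 = 37.43
R_total = 0.195 + 37.43 + 5.66 = 43.29 ft²·°F·h/BTU

43.3 ft²·°F·h/BTU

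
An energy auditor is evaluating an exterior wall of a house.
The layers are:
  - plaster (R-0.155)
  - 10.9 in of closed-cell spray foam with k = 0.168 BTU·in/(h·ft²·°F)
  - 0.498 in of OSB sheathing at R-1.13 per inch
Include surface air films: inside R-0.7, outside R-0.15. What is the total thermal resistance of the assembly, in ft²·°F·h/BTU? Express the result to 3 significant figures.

66.4 ft²·°F·h/BTU

10.9/0.168 = 64.88
0.498 × 1.13 = 0.5627
R_total = 0.7 + 0.155 + 64.88 + 0.5627 + 0.15 = 66.45 ft²·°F·h/BTU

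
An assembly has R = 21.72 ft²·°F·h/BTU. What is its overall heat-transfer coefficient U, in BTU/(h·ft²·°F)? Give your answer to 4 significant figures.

0.04604 BTU/(h·ft²·°F)

U = 1/R = 1/21.72 = 0.046041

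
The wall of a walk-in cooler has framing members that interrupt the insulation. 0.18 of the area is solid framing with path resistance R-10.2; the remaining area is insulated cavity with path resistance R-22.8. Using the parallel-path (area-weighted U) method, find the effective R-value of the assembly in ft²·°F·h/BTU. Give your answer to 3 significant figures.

U_eff = 0.82/22.8 + 0.18/10.2 = 0.03596 + 0.01765 = 0.05361
R_eff = 1/U_eff = 18.65 ft²·°F·h/BTU

18.7 ft²·°F·h/BTU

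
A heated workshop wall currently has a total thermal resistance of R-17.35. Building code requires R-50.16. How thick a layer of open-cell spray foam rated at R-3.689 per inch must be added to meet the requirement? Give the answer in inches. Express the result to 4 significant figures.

8.894 in

ΔR = 50.16 − 17.35 = 32.81 ft²·°F·h/BTU
L = ΔR / (R/in) = 32.81/3.689 = 8.894 in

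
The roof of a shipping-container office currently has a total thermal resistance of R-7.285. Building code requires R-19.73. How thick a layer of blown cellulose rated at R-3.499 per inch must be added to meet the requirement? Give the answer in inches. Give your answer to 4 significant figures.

3.557 in

ΔR = 19.73 − 7.285 = 12.445 ft²·°F·h/BTU
L = ΔR / (R/in) = 12.445/3.499 = 3.5567 in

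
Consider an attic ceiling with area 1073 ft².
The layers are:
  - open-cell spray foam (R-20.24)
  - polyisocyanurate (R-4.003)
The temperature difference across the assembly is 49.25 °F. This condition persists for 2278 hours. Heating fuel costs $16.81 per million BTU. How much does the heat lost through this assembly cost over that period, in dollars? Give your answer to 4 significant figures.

83.47 dollars

R_total = 20.24 + 4.003 = 24.243 ft²·°F·h/BTU
Q = 1073 × 49.25 / 24.243 = 2179.8 BTU/h
E = 2179.8 × 2278 = 4965600 BTU
Cost = 4965600/10⁶ × 16.81 = $83.472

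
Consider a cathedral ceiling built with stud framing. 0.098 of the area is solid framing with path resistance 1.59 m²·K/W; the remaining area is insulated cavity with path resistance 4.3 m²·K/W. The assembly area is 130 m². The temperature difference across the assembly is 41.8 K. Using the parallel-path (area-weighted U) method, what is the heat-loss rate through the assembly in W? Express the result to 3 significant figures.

U_eff = 0.902/4.3 + 0.098/1.59 = 0.2098 + 0.06164 = 0.2714
R_eff = 1/U_eff = 3.685 m²·K/W
Q = 130 × 41.8 / 3.685 = 1475 W

1470 W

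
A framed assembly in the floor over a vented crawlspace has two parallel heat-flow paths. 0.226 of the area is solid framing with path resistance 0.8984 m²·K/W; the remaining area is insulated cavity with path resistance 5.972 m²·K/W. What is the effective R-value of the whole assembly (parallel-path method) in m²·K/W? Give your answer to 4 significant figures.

2.624 m²·K/W

U_eff = 0.774/5.972 + 0.226/0.8984 = 0.1296 + 0.25156 = 0.38116
R_eff = 1/U_eff = 2.6235 m²·K/W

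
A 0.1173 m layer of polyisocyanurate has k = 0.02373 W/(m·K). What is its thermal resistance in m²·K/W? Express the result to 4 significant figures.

R = L/k = 0.1173/0.02373 = 4.9431 m²·K/W

4.943 m²·K/W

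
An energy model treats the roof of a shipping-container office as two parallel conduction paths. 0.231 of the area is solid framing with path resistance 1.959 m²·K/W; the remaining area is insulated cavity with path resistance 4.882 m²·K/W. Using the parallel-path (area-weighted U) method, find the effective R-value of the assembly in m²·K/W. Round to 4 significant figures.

3.631 m²·K/W

U_eff = 0.769/4.882 + 0.231/1.959 = 0.15752 + 0.11792 = 0.27543
R_eff = 1/U_eff = 3.6306 m²·K/W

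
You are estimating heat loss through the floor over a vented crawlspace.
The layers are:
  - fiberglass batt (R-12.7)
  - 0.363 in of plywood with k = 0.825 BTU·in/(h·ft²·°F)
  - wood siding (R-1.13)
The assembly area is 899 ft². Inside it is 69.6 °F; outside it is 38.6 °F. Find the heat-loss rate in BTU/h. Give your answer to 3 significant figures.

0.363/0.825 = 0.44
R_total = 12.7 + 0.44 + 1.13 = 14.27 ft²·°F·h/BTU
Q = A·ΔT/R = 899 × (69.6 − 38.6) / 14.27 = 1953 BTU/h

1950 BTU/h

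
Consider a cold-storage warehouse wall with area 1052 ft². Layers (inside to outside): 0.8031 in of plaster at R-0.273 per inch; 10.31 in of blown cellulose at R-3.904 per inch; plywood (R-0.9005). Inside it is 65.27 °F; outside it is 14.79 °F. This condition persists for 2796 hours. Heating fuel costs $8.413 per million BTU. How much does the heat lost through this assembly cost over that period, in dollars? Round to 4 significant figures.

0.8031 × 0.273 = 0.21925
10.31 × 3.904 = 40.25
R_total = 0.21925 + 40.25 + 0.9005 = 41.37 ft²·°F·h/BTU
Q = 1052 × (65.27 − 14.79) / 41.37 = 1283.7 BTU/h
E = 1283.7 × 2796 = 3589100 BTU
Cost = 3589100/10⁶ × 8.413 = $30.195

30.20 dollars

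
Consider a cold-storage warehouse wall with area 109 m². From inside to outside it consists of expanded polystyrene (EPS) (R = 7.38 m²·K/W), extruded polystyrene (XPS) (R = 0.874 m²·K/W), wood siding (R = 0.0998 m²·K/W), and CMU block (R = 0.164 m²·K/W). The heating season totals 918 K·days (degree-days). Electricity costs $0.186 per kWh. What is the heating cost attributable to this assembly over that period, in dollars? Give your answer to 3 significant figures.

R_total = 7.38 + 0.874 + 0.0998 + 0.164 = 8.518 m²·K/W
E = A × HDD × 24 / R / 1000 = 109 × 918 × 24 / 8.518 / 1000 = 281.9 kWh
Cost = 281.9 × 0.186 = $52.44

52.4 dollars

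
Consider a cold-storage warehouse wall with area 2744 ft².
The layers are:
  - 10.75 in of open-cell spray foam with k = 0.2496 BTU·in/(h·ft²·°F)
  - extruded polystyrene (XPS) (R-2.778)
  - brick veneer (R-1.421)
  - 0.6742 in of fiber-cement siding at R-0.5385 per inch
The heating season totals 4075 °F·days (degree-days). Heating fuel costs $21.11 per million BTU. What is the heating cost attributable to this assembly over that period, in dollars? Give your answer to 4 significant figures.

118.9 dollars

10.75/0.2496 = 43.069
0.6742 × 0.5385 = 0.36306
R_total = 43.069 + 2.778 + 1.421 + 0.36306 = 47.631 ft²·°F·h/BTU
E = A × HDD × 24 / R = 2744 × 4075 × 24 / 47.631 = 5634200 BTU
Cost = 5634200/10⁶ × 21.11 = $118.94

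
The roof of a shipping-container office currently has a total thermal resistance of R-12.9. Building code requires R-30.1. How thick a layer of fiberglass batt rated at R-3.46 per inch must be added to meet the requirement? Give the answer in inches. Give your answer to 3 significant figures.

4.97 in

ΔR = 30.1 − 12.9 = 17.2 ft²·°F·h/BTU
L = ΔR / (R/in) = 17.2/3.46 = 4.971 in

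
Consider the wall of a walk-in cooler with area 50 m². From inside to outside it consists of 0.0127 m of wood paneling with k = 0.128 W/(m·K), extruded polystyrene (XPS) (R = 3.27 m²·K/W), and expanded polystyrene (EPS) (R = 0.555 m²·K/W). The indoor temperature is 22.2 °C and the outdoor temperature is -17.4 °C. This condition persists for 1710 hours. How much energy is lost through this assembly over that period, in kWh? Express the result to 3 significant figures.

863 kWh

0.0127/0.128 = 0.09922
R_total = 0.09922 + 3.27 + 0.555 = 3.924 m²·K/W
Q = 50 × (22.2 − (-17.4)) / 3.924 = 504.6 W
E = 504.6 W × 1710 h / 1000 = 862.8 kWh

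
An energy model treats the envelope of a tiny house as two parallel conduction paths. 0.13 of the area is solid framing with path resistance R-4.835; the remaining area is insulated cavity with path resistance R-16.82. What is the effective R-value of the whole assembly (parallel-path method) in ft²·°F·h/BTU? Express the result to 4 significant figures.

U_eff = 0.87/16.82 + 0.13/4.835 = 0.051724 + 0.026887 = 0.078611
R_eff = 1/U_eff = 12.721 ft²·°F·h/BTU

12.72 ft²·°F·h/BTU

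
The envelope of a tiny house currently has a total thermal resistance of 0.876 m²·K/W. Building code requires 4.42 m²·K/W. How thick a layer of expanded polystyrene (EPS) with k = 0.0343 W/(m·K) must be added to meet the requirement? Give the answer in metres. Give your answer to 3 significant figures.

0.122 m

ΔR = 4.42 − 0.876 = 3.544 m²·K/W
L = ΔR × k = 3.544 × 0.0343 = 0.1216 m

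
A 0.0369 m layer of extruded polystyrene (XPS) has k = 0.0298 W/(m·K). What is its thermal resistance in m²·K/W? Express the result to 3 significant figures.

1.24 m²·K/W

R = L/k = 0.0369/0.0298 = 1.238 m²·K/W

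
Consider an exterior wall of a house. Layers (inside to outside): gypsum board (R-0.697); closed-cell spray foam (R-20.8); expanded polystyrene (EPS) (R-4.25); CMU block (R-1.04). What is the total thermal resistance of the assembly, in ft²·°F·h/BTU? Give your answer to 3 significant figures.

R_total = 0.697 + 20.8 + 4.25 + 1.04 = 26.79 ft²·°F·h/BTU

26.8 ft²·°F·h/BTU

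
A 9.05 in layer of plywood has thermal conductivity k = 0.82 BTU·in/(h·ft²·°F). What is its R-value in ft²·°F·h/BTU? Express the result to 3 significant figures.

11.0 ft²·°F·h/BTU

R = L/k = 9.05/0.82 = 11.04 ft²·°F·h/BTU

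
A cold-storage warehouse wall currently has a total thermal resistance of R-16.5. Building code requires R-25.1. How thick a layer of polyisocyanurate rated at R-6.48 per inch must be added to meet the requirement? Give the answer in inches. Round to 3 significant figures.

ΔR = 25.1 − 16.5 = 8.6 ft²·°F·h/BTU
L = ΔR / (R/in) = 8.6/6.48 = 1.327 in

1.33 in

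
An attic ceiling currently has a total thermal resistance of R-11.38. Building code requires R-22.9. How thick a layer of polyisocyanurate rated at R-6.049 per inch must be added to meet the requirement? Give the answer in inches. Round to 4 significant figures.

ΔR = 22.9 − 11.38 = 11.52 ft²·°F·h/BTU
L = ΔR / (R/in) = 11.52/6.049 = 1.9044 in

1.904 in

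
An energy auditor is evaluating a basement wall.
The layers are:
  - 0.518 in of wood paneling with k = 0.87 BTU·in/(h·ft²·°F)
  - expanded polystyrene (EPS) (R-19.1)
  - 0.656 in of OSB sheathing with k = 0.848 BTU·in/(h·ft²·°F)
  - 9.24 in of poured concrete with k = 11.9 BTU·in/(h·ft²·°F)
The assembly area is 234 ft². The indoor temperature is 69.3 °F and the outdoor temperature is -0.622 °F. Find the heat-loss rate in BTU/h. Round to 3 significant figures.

770 BTU/h

0.518/0.87 = 0.5954
0.656/0.848 = 0.7736
9.24/11.9 = 0.7765
R_total = 0.5954 + 19.1 + 0.7736 + 0.7765 = 21.25 ft²·°F·h/BTU
Q = A·ΔT/R = 234 × (69.3 − (-0.622)) / 21.25 = 770.1 BTU/h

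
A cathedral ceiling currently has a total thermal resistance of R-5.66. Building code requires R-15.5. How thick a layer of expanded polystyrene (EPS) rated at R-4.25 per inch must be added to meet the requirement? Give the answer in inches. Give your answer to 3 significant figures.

2.32 in

ΔR = 15.5 − 5.66 = 9.84 ft²·°F·h/BTU
L = ΔR / (R/in) = 9.84/4.25 = 2.315 in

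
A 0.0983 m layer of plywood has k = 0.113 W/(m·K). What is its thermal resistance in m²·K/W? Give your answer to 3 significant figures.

R = L/k = 0.0983/0.113 = 0.8699 m²·K/W

0.870 m²·K/W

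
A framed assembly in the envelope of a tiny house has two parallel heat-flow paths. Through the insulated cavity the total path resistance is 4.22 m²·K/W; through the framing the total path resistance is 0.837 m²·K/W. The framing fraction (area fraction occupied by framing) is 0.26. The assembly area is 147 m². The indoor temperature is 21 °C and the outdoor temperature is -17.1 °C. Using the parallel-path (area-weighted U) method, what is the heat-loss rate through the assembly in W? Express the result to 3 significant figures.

2720 W

U_eff = 0.74/4.22 + 0.26/0.837 = 0.1754 + 0.3106 = 0.486
R_eff = 1/U_eff = 2.058 m²·K/W
Q = 147 × (21 − (-17.1)) / 2.058 = 2722 W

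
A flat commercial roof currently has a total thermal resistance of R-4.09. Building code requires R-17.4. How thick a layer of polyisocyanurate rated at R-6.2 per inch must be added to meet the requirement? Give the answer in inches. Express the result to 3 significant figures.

ΔR = 17.4 − 4.09 = 13.31 ft²·°F·h/BTU
L = ΔR / (R/in) = 13.31/6.2 = 2.147 in

2.15 in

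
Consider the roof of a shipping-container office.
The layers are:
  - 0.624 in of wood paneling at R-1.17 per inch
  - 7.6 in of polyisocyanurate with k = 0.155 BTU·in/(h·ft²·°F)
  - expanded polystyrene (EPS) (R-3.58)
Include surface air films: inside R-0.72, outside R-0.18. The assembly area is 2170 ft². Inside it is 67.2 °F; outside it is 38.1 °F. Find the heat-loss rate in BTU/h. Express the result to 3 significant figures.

0.624 × 1.17 = 0.7301
7.6/0.155 = 49.03
R_total = 0.72 + 0.7301 + 49.03 + 3.58 + 0.18 = 54.24 ft²·°F·h/BTU
Q = A·ΔT/R = 2170 × (67.2 − 38.1) / 54.24 = 1164 BTU/h

1160 BTU/h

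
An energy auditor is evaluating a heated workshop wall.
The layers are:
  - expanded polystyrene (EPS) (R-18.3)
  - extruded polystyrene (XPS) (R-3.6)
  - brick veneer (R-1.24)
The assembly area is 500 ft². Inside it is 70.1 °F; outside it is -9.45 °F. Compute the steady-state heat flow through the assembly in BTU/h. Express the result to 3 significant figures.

1720 BTU/h

R_total = 18.3 + 3.6 + 1.24 = 23.14 ft²·°F·h/BTU
Q = A·ΔT/R = 500 × (70.1 − (-9.45)) / 23.14 = 1719 BTU/h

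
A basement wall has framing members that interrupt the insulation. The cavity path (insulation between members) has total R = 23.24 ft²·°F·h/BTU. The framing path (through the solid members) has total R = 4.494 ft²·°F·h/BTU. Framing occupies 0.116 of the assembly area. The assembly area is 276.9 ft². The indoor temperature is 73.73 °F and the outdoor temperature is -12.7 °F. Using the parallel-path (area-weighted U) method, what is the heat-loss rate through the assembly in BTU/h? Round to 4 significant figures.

1528 BTU/h

U_eff = 0.884/23.24 + 0.116/4.494 = 0.038038 + 0.025812 = 0.06385
R_eff = 1/U_eff = 15.662 ft²·°F·h/BTU
Q = 276.9 × (73.73 − (-12.7)) / 15.662 = 1528.1 BTU/h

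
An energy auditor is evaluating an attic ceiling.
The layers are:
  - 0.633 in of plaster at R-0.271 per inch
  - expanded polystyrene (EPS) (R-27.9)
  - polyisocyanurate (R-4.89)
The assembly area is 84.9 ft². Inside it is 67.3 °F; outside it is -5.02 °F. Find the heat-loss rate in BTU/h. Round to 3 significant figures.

0.633 × 0.271 = 0.1715
R_total = 0.1715 + 27.9 + 4.89 = 32.96 ft²·°F·h/BTU
Q = A·ΔT/R = 84.9 × (67.3 − (-5.02)) / 32.96 = 186.3 BTU/h

186 BTU/h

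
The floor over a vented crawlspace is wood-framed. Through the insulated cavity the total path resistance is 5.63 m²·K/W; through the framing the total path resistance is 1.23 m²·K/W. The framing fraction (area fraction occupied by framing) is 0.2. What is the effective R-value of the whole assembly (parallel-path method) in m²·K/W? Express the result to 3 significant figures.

U_eff = 0.8/5.63 + 0.2/1.23 = 0.1421 + 0.1626 = 0.3047
R_eff = 1/U_eff = 3.282 m²·K/W

3.28 m²·K/W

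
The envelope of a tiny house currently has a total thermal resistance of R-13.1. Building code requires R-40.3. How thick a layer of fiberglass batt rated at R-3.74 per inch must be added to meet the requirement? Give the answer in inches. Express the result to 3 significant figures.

ΔR = 40.3 − 13.1 = 27.2 ft²·°F·h/BTU
L = ΔR / (R/in) = 27.2/3.74 = 7.273 in

7.27 in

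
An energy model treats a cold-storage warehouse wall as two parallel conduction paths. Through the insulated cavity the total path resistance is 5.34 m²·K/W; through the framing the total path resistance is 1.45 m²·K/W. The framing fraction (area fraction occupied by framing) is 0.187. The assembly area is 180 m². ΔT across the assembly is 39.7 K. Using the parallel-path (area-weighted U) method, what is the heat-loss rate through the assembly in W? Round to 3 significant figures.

U_eff = 0.813/5.34 + 0.187/1.45 = 0.1522 + 0.129 = 0.2812
R_eff = 1/U_eff = 3.556 m²·K/W
Q = 180 × 39.7 / 3.556 = 2010 W

2010 W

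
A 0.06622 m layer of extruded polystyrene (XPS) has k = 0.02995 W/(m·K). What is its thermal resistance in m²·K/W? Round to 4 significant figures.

2.211 m²·K/W

R = L/k = 0.06622/0.02995 = 2.211 m²·K/W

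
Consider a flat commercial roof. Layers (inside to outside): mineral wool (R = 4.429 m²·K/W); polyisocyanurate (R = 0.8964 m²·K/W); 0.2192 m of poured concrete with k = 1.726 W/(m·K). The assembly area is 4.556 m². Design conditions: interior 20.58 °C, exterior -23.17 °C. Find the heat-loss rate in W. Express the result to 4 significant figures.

36.56 W

0.2192/1.726 = 0.127
R_total = 4.429 + 0.8964 + 0.127 = 5.4524 m²·K/W
Q = A·ΔT/R = 4.556 × (20.58 − (-23.17)) / 5.4524 = 36.557 W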